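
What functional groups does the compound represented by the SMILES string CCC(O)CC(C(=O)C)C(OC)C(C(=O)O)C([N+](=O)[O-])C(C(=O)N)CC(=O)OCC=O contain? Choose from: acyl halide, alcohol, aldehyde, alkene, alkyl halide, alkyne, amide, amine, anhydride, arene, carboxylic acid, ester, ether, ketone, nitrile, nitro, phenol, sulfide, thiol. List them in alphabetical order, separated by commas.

Reading the structure from left to right:
  CH(OH): –OH on an sp³ carbon → alcohol (secondary).
  CH(COCH3): pendant –COCH3: carbonyl C bonded to two carbons → ketone.
  CH(OCH3): pendant –OCH3: C–O–C with sp³ C, no adjacent C=O → ether.
  CH(COOH): pendant –COOH: carbonyl C bonded to C and –OH → carboxylic acid.
  CH(NO2): –NO2 on an sp³ carbon → nitro (the N=O is not a carbonyl).
  CH(CONH2): pendant –CONH2: carbonyl C bonded to C and N → amide.
  CH2COOCH2: –C(=O)–O–C with C on the carbonyl side → ester.
  CHO: terminal –CHO: carbonyl C bonded to H and C → aldehyde.

alcohol, aldehyde, amide, carboxylic acid, ester, ether, ketone, nitro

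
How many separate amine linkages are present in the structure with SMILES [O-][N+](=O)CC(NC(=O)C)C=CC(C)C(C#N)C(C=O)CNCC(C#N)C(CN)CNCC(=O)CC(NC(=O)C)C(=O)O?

–NO2 on carbon → nitro group.
pendant –NHC(=O)CH3: N bonded to a carbonyl → amide (not amine).
C=C double bond → alkene.
pendant –C≡N: nitrile.
pendant –CHO: carbonyl C bonded to C and H → aldehyde.
C–N–C with sp³ carbons and no adjacent C=O → amine (secondary).
pendant –C≡N: nitrile.
pendant –CH2NH2: N on sp³ C, no adjacent C=O → amine.
C–N–C with sp³ carbons and no adjacent C=O → amine (secondary).
–C(=O)– with carbon on both sides → ketone.
pendant –NHC(=O)CH3: N bonded to a carbonyl → amide (not amine).
–COOH: carbonyl C bonded to –OH and C → carboxylic acid (the –OH is not a separate alcohol).
Amine appears at: CH2NHCH2, CH(CH2NH2), CH2NHCH2 → 3.

3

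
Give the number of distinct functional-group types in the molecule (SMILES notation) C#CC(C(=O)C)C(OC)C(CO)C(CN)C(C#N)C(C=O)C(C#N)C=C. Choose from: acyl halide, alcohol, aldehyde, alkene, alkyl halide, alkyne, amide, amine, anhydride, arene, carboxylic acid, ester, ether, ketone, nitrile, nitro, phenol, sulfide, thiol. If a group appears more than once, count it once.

8

C≡C triple bond → alkyne.
pendant –COCH3: carbonyl C bonded to two carbons → ketone.
pendant –OCH3: C–O–C with sp³ C, no adjacent C=O → ether.
pendant –CH2OH on an sp³ backbone C → alcohol.
pendant –CH2NH2: N on sp³ C, no adjacent C=O → amine.
pendant –C≡N: nitrile.
pendant –CHO: carbonyl C bonded to C and H → aldehyde.
pendant –C≡N: nitrile.
C=C double bond → alkene.
Distinct types present: alcohol, aldehyde, alkene, alkyne, amine, ether, ketone, nitrile.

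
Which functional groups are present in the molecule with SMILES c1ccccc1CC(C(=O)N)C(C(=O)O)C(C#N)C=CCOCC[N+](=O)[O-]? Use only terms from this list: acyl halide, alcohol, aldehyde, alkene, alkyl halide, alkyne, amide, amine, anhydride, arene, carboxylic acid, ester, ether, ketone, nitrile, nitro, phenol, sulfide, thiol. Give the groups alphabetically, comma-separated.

Taking each segment in turn:
  C6H5: C6H5– phenyl ring → arene.
  CH(CONH2): pendant –CONH2: carbonyl C bonded to C and N → amide.
  CH(COOH): pendant –COOH: carbonyl C bonded to C and –OH → carboxylic acid.
  CH(CN): pendant –C≡N: nitrile.
  CH=CH: C=C double bond → alkene.
  CH2OCH2: C–O–C with sp³ carbons on both sides and no adjacent C=O → ether.
  CH2NO2: –NO2 on carbon → nitro group.

alkene, amide, arene, carboxylic acid, ether, nitrile, nitro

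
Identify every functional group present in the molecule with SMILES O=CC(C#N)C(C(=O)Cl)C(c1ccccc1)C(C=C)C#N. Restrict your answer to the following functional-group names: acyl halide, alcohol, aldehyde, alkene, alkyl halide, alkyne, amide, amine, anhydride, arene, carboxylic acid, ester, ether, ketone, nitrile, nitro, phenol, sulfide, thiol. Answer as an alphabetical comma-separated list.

Reading the structure from left to right:
  OHC: terminal –CHO: carbonyl C bonded to H and C → aldehyde.
  CH(CN): pendant –C≡N: nitrile.
  CH(COCl): pendant –C(=O)X: carbonyl C bonded to C and halogen → acyl halide.
  CH(C6H5): pendant –C6H5: benzene ring → arene.
  CH(CH=CH2): pendant –CH=CH2: C=C double bond → alkene.
  CN: –C≡N: carbon triple-bonded to nitrogen → nitrile.

acyl halide, aldehyde, alkene, arene, nitrile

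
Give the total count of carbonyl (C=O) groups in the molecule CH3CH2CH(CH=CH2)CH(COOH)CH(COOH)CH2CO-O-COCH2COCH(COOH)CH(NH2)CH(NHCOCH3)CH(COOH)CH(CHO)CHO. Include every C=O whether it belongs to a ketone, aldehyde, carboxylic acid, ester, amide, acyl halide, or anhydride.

CH(COOH): carboxylic acid, 1 C=O (running total 1).
CH(COOH): carboxylic acid, 1 C=O (running total 2).
CH2CO-O-COCH2: anhydride, 2 C=O (running total 4).
CO: ketone, 1 C=O (running total 5).
CH(COOH): carboxylic acid, 1 C=O (running total 6).
CH(NHCOCH3): amide, 1 C=O (running total 7).
CH(COOH): carboxylic acid, 1 C=O (running total 8).
CH(CHO): aldehyde, 1 C=O (running total 9).
CHO: aldehyde, 1 C=O (running total 10).

10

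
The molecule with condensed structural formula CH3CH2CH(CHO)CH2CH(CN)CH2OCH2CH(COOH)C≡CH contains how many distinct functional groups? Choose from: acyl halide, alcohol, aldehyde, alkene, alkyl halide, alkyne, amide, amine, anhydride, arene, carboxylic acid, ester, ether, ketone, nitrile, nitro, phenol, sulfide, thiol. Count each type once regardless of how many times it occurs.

Taking each segment in turn:
  CH(CHO): pendant –CHO: carbonyl C bonded to C and H → aldehyde.
  CH(CN): pendant –C≡N: nitrile.
  CH2OCH2: C–O–C with sp³ carbons on both sides and no adjacent C=O → ether.
  CH(COOH): pendant –COOH: carbonyl C bonded to C and –OH → carboxylic acid.
  C≡CH: C≡C triple bond → alkyne.
Distinct types present: aldehyde, alkyne, carboxylic acid, ether, nitrile.

5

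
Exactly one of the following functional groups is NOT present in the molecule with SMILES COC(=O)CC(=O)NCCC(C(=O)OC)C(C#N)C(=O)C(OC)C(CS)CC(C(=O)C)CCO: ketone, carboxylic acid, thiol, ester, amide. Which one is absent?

carboxylic acid

ester: present (CH3OOC — CH3O–C(=O)–: carbonyl C bonded to C and to –OCH3 → ester (not ketone + ether)).
thiol: present (CH(CH2SH) — pendant –CH2SH → thiol).
amide: present (CH2CONHCH2 — –C(=O)–N– linkage → amide (the N is not an amine)).
ketone: present (CO — –C(=O)– with carbon on both sides → ketone).
carboxylic acid: absent. In each of CH3OOC and CH(COOCH3), the acyl oxygen is bonded to carbon (–O–C), not to H, so this is an ester. In CH2CONHCH2, the carbonyl is bonded to nitrogen, not to –OH; that is an amide.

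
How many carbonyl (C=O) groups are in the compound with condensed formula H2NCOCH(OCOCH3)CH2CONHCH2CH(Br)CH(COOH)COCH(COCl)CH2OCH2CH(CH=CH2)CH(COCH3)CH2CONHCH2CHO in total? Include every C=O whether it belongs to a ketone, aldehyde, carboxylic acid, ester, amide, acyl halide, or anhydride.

H2NCO: amide, 1 C=O (running total 1).
CH(OCOCH3): ester, 1 C=O (running total 2).
CH2CONHCH2: amide, 1 C=O (running total 3).
CH(COOH): carboxylic acid, 1 C=O (running total 4).
CO: ketone, 1 C=O (running total 5).
CH(COCl): acyl halide, 1 C=O (running total 6).
CH(COCH3): ketone, 1 C=O (running total 7).
CH2CONHCH2: amide, 1 C=O (running total 8).
CHO: aldehyde, 1 C=O (running total 9).

9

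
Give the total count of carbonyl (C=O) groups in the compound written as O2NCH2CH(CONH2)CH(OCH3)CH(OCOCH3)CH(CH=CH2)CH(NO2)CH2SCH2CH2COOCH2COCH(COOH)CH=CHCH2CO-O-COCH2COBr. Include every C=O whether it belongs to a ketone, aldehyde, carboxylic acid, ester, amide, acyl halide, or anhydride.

8

CH(CONH2): amide, 1 C=O (running total 1).
CH(OCOCH3): ester, 1 C=O (running total 2).
CH2COOCH2: ester, 1 C=O (running total 3).
CO: ketone, 1 C=O (running total 4).
CH(COOH): carboxylic acid, 1 C=O (running total 5).
CH2CO-O-COCH2: anhydride, 2 C=O (running total 7).
COBr: acyl halide, 1 C=O (running total 8).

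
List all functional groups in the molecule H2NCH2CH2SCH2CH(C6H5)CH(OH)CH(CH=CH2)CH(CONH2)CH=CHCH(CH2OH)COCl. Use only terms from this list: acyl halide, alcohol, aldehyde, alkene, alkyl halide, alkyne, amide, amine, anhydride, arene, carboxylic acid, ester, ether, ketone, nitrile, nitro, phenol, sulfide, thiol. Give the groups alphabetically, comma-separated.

acyl halide, alcohol, alkene, amide, amine, arene, sulfide

Reading the structure from left to right:
  H2NCH2: –NH2 on an sp³ carbon with no adjacent C=O → amine.
  CH2SCH2: C–S–C linkage → sulfide (thioether).
  CH(C6H5): pendant –C6H5: benzene ring → arene.
  CH(OH): –OH on an sp³ carbon → alcohol (secondary).
  CH(CH=CH2): pendant –CH=CH2: C=C double bond → alkene.
  CH(CONH2): pendant –CONH2: carbonyl C bonded to C and N → amide.
  CH=CH: C=C double bond → alkene.
  CH(CH2OH): pendant –CH2OH on an sp³ backbone C → alcohol.
  COCl: –C(=O)Cl: carbonyl C bonded to C and to a halogen → acyl halide (not alkyl halide).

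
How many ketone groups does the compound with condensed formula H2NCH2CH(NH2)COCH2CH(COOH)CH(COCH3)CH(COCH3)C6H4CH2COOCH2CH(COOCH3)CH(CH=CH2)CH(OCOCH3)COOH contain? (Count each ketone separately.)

3

–NH2 on an sp³ carbon with no adjacent C=O → amine.
–NH2 on an sp³ carbon with no adjacent C=O → amine.
–C(=O)– with carbon on both sides → ketone.
pendant –COOH: carbonyl C bonded to C and –OH → carboxylic acid.
pendant –COCH3: carbonyl C bonded to two carbons → ketone.
pendant –COCH3: carbonyl C bonded to two carbons → ketone.
para-disubstituted benzene ring → arene.
–C(=O)–O–C with C on the carbonyl side → ester.
pendant –COOCH3: carbonyl C bonded to C and –OCH3 → ester.
pendant –CH=CH2: C=C double bond → alkene.
pendant –OC(=O)CH3: an acyloxy group → ester.
–COOH: carbonyl C bonded to –OH and C → carboxylic acid (the –OH is not a separate alcohol).
Ketone appears at: CO, CH(COCH3), CH(COCH3) → 3.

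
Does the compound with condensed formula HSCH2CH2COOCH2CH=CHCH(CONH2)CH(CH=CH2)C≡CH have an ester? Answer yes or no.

Reading the structure from left to right:
  HSCH2: –SH on an sp³ carbon → thiol.
  CH2COOCH2: –C(=O)–O–C with C on the carbonyl side → ester.
  CH=CH: C=C double bond → alkene.
  CH(CONH2): pendant –CONH2: carbonyl C bonded to C and N → amide.
  CH(CH=CH2): pendant –CH=CH2: C=C double bond → alkene.
  C≡CH: C≡C triple bond → alkyne.
The CH2COOCH2 segment supplies the ester: –C(=O)–O–C with C on the carbonyl side → ester.

yes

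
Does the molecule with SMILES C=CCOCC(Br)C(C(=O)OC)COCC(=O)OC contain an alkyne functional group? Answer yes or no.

no

Working along the chain:
  CH2=CH: C=C double bond → alkene.
  CH2OCH2: C–O–C with sp³ carbons on both sides and no adjacent C=O → ether.
  CH(Br): halogen on an sp³ carbon → alkyl halide.
  CH(COOCH3): pendant –COOCH3: carbonyl C bonded to C and –OCH3 → ester.
  CH2OCH2: C–O–C with sp³ carbons on both sides and no adjacent C=O → ether.
  COOCH3: –C(=O)OCH3: carbonyl C bonded to C and to –OCH3 → ester (not ketone + ether).
The groups actually present are: alkene, alkyl halide, ester, ether.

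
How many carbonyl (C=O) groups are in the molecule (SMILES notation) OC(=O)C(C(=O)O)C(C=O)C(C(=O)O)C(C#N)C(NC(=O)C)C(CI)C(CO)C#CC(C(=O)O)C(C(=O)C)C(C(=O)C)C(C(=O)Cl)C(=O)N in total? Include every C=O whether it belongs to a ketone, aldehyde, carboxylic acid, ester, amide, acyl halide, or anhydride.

10

HOOC: carboxylic acid, 1 C=O (running total 1).
CH(COOH): carboxylic acid, 1 C=O (running total 2).
CH(CHO): aldehyde, 1 C=O (running total 3).
CH(COOH): carboxylic acid, 1 C=O (running total 4).
CH(NHCOCH3): amide, 1 C=O (running total 5).
CH(COOH): carboxylic acid, 1 C=O (running total 6).
CH(COCH3): ketone, 1 C=O (running total 7).
CH(COCH3): ketone, 1 C=O (running total 8).
CH(COCl): acyl halide, 1 C=O (running total 9).
CONH2: amide, 1 C=O (running total 10).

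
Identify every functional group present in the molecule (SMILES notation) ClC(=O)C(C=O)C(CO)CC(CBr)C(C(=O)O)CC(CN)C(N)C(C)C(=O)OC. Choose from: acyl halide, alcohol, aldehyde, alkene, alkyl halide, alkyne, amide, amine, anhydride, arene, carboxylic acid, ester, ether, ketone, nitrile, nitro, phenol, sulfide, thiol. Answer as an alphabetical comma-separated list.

–C(=O)Cl: carbonyl C bonded to C and to a halogen → acyl halide (not alkyl halide).
pendant –CHO: carbonyl C bonded to C and H → aldehyde.
pendant –CH2OH on an sp³ backbone C → alcohol.
pendant –CH2X: halogen on sp³ carbon → alkyl halide.
pendant –COOH: carbonyl C bonded to C and –OH → carboxylic acid.
pendant –CH2NH2: N on sp³ C, no adjacent C=O → amine.
–NH2 on an sp³ carbon with no adjacent C=O → amine.
–C(=O)OCH3: carbonyl C bonded to C and to –OCH3 → ester (not ketone + ether).

acyl halide, alcohol, aldehyde, alkyl halide, amine, carboxylic acid, ester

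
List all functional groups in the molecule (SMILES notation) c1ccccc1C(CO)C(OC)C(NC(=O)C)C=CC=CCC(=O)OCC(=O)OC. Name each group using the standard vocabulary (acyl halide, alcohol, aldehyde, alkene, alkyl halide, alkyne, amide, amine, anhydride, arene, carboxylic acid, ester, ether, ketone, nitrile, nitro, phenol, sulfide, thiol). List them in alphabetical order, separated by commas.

C6H5– phenyl ring → arene.
pendant –CH2OH on an sp³ backbone C → alcohol.
pendant –OCH3: C–O–C with sp³ C, no adjacent C=O → ether.
pendant –NHC(=O)CH3: N bonded to a carbonyl → amide (not amine).
C=C double bond → alkene.
C=C double bond → alkene.
–C(=O)–O–C with C on the carbonyl side → ester.
–C(=O)OCH3: carbonyl C bonded to C and to –OCH3 → ester (not ketone + ether).

alcohol, alkene, amide, arene, ester, ether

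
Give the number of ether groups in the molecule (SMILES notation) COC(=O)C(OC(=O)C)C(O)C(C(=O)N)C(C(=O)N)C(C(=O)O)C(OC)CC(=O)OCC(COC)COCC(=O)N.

Working along the chain:
  CH3OOC: CH3O–C(=O)–: carbonyl C bonded to C and to –OCH3 → ester (not ketone + ether).
  CH(OCOCH3): pendant –OC(=O)CH3: an acyloxy group → ester.
  CH(OH): –OH on an sp³ carbon → alcohol (secondary).
  CH(CONH2): pendant –CONH2: carbonyl C bonded to C and N → amide.
  CH(CONH2): pendant –CONH2: carbonyl C bonded to C and N → amide.
  CH(COOH): pendant –COOH: carbonyl C bonded to C and –OH → carboxylic acid.
  CH(OCH3): pendant –OCH3: C–O–C with sp³ C, no adjacent C=O → ether.
  CH2COOCH2: –C(=O)–O–C with C on the carbonyl side → ester.
  CH(CH2OCH3): pendant –CH2OCH3: C–O–C linkage → ether.
  CH2OCH2: C–O–C with sp³ carbons on both sides and no adjacent C=O → ether.
  CONH2: –C(=O)NH2: carbonyl C bonded to C and to N → amide (the N is not a separate amine).
Ether appears at: CH(OCH3), CH(CH2OCH3), CH2OCH2 → 3.

3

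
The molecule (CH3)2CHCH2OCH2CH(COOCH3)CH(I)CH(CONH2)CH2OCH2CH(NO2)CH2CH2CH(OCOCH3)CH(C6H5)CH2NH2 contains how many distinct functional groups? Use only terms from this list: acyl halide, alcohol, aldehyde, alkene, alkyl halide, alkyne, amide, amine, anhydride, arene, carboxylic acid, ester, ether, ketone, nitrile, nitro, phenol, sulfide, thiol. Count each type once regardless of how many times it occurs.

Working along the chain:
  CH2OCH2: C–O–C with sp³ carbons on both sides and no adjacent C=O → ether.
  CH(COOCH3): pendant –COOCH3: carbonyl C bonded to C and –OCH3 → ester.
  CH(I): halogen on an sp³ carbon → alkyl halide.
  CH(CONH2): pendant –CONH2: carbonyl C bonded to C and N → amide.
  CH2OCH2: C–O–C with sp³ carbons on both sides and no adjacent C=O → ether.
  CH(NO2): –NO2 on an sp³ carbon → nitro (the N=O is not a carbonyl).
  CH(OCOCH3): pendant –OC(=O)CH3: an acyloxy group → ester.
  CH(C6H5): pendant –C6H5: benzene ring → arene.
  CH2NH2: –NH2 on an sp³ carbon with no adjacent C=O → amine.
Distinct types present: alkyl halide, amide, amine, arene, ester, ether, nitro.

7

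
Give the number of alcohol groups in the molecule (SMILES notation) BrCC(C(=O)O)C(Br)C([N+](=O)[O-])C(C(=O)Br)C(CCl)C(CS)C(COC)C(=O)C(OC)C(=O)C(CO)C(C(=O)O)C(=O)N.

1

Taking each segment in turn:
  BrCH2: halogen on an sp³ carbon → alkyl halide.
  CH(COOH): pendant –COOH: carbonyl C bonded to C and –OH → carboxylic acid.
  CH(Br): halogen on an sp³ carbon → alkyl halide.
  CH(NO2): –NO2 on an sp³ carbon → nitro (the N=O is not a carbonyl).
  CH(COBr): pendant –C(=O)X: carbonyl C bonded to C and halogen → acyl halide.
  CH(CH2Cl): pendant –CH2X: halogen on sp³ carbon → alkyl halide.
  CH(CH2SH): pendant –CH2SH → thiol.
  CH(CH2OCH3): pendant –CH2OCH3: C–O–C linkage → ether.
  CO: –C(=O)– with carbon on both sides → ketone.
  CH(OCH3): pendant –OCH3: C–O–C with sp³ C, no adjacent C=O → ether.
  CO: –C(=O)– with carbon on both sides → ketone.
  CH(CH2OH): pendant –CH2OH on an sp³ backbone C → alcohol.
  CH(COOH): pendant –COOH: carbonyl C bonded to C and –OH → carboxylic acid.
  CONH2: –C(=O)NH2: carbonyl C bonded to C and to N → amide (the N is not a separate amine).
Alcohol appears at: CH(CH2OH) → 1.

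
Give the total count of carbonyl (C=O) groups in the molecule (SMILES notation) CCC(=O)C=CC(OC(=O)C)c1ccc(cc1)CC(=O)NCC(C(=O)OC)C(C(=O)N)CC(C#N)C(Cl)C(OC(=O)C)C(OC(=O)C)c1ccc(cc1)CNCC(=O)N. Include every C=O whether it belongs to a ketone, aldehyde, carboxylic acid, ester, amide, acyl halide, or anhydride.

8

CO: ketone, 1 C=O (running total 1).
CH(OCOCH3): ester, 1 C=O (running total 2).
CH2CONHCH2: amide, 1 C=O (running total 3).
CH(COOCH3): ester, 1 C=O (running total 4).
CH(CONH2): amide, 1 C=O (running total 5).
CH(OCOCH3): ester, 1 C=O (running total 6).
CH(OCOCH3): ester, 1 C=O (running total 7).
CONH2: amide, 1 C=O (running total 8).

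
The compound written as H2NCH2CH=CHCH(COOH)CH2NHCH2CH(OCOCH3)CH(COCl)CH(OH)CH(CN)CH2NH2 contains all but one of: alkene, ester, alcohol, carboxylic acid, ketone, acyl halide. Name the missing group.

ketone

carboxylic acid: present (CH(COOH) — pendant –COOH: carbonyl C bonded to C and –OH → carboxylic acid).
alcohol: present (CH(OH) — –OH on an sp³ carbon → alcohol (secondary)).
ester: present (CH(OCOCH3) — pendant –OC(=O)CH3: an acyloxy group → ester).
acyl halide: present (CH(COCl) — pendant –C(=O)X: carbonyl C bonded to C and halogen → acyl halide).
alkene: present (CH=CH — C=C double bond → alkene).
ketone: absent. In CH(OCOCH3), the C=O is bonded to an –O–C group, which defines an ester, not a ketone. In CH(COOH), the C=O bears an –OH, making it a carboxylic acid rather than a ketone. In CH(COCl), the C=O is bonded to a halogen, which defines an acyl halide, not a ketone.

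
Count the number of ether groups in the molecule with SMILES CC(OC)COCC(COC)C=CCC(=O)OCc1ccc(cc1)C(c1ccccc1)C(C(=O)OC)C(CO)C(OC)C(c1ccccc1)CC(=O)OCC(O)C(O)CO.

Taking each segment in turn:
  CH(OCH3): pendant –OCH3: C–O–C with sp³ C, no adjacent C=O → ether.
  CH2OCH2: C–O–C with sp³ carbons on both sides and no adjacent C=O → ether.
  CH(CH2OCH3): pendant –CH2OCH3: C–O–C linkage → ether.
  CH=CH: C=C double bond → alkene.
  CH2COOCH2: –C(=O)–O–C with C on the carbonyl side → ester.
  C6H4: para-disubstituted benzene ring → arene.
  CH(C6H5): pendant –C6H5: benzene ring → arene.
  CH(COOCH3): pendant –COOCH3: carbonyl C bonded to C and –OCH3 → ester.
  CH(CH2OH): pendant –CH2OH on an sp³ backbone C → alcohol.
  CH(OCH3): pendant –OCH3: C–O–C with sp³ C, no adjacent C=O → ether.
  CH(C6H5): pendant –C6H5: benzene ring → arene.
  CH2COOCH2: –C(=O)–O–C with C on the carbonyl side → ester.
  CH(OH): –OH on an sp³ carbon → alcohol (secondary).
  CH(OH): –OH on an sp³ carbon → alcohol (secondary).
  CH2OH: –OH on an sp³ carbon → alcohol.
Ether appears at: CH(OCH3), CH2OCH2, CH(CH2OCH3), CH(OCH3) → 4.

4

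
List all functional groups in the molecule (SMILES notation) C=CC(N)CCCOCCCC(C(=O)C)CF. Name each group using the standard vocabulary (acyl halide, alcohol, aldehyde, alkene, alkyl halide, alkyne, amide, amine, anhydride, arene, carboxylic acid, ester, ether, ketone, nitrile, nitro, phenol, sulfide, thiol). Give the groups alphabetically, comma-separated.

alkene, alkyl halide, amine, ether, ketone

C=C double bond → alkene.
–NH2 on an sp³ carbon with no adjacent C=O → amine.
C–O–C with sp³ carbons on both sides and no adjacent C=O → ether.
pendant –COCH3: carbonyl C bonded to two carbons → ketone.
halogen on an sp³ carbon → alkyl halide.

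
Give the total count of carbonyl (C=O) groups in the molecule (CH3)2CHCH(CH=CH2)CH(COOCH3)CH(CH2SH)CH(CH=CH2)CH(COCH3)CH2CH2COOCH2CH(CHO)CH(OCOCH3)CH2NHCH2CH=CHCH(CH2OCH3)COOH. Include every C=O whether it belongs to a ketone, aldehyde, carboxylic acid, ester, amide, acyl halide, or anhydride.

CH(COOCH3): ester, 1 C=O (running total 1).
CH(COCH3): ketone, 1 C=O (running total 2).
CH2COOCH2: ester, 1 C=O (running total 3).
CH(CHO): aldehyde, 1 C=O (running total 4).
CH(OCOCH3): ester, 1 C=O (running total 5).
COOH: carboxylic acid, 1 C=O (running total 6).

6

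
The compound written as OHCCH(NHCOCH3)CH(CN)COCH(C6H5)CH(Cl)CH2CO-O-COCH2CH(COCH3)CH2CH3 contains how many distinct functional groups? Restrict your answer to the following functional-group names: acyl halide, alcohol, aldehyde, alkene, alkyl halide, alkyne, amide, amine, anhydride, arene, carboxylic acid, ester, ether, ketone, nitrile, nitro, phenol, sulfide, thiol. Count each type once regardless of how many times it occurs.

terminal –CHO: carbonyl C bonded to H and C → aldehyde.
pendant –NHC(=O)CH3: N bonded to a carbonyl → amide (not amine).
pendant –C≡N: nitrile.
–C(=O)– with carbon on both sides → ketone.
pendant –C6H5: benzene ring → arene.
halogen on an sp³ carbon → alkyl halide.
two acyl groups sharing one oxygen, –C(=O)–O–C(=O)– → anhydride.
pendant –COCH3: carbonyl C bonded to two carbons → ketone.
Distinct types present: aldehyde, alkyl halide, amide, anhydride, arene, ketone, nitrile.

7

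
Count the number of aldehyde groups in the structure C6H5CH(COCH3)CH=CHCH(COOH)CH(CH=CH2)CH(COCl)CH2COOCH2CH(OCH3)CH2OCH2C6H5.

0

Working along the chain:
  C6H5: C6H5– phenyl ring → arene.
  CH(COCH3): pendant –COCH3: carbonyl C bonded to two carbons → ketone.
  CH=CH: C=C double bond → alkene.
  CH(COOH): pendant –COOH: carbonyl C bonded to C and –OH → carboxylic acid.
  CH(CH=CH2): pendant –CH=CH2: C=C double bond → alkene.
  CH(COCl): pendant –C(=O)X: carbonyl C bonded to C and halogen → acyl halide.
  CH2COOCH2: –C(=O)–O–C with C on the carbonyl side → ester.
  CH(OCH3): pendant –OCH3: C–O–C with sp³ C, no adjacent C=O → ether.
  CH2OCH2: C–O–C with sp³ carbons on both sides and no adjacent C=O → ether.
  C6H5: –C6H5 phenyl ring → arene.
No segment is a aldehyde: CH(COCH3) is ketone, not aldehyde; CH(COOH) is carboxylic acid, not aldehyde; CH(COCl) is acyl halide, not aldehyde. → 0.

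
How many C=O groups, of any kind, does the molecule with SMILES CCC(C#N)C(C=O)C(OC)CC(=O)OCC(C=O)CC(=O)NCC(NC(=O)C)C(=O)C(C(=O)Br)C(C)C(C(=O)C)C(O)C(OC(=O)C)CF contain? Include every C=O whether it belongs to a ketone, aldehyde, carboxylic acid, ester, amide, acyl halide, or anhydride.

CH(CHO): aldehyde, 1 C=O (running total 1).
CH2COOCH2: ester, 1 C=O (running total 2).
CH(CHO): aldehyde, 1 C=O (running total 3).
CH2CONHCH2: amide, 1 C=O (running total 4).
CH(NHCOCH3): amide, 1 C=O (running total 5).
CO: ketone, 1 C=O (running total 6).
CH(COBr): acyl halide, 1 C=O (running total 7).
CH(COCH3): ketone, 1 C=O (running total 8).
CH(OCOCH3): ester, 1 C=O (running total 9).

9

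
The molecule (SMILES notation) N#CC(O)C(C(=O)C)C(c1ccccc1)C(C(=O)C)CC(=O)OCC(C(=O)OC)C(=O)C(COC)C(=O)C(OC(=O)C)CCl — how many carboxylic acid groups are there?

N≡C–: carbon triple-bonded to nitrogen → nitrile.
–OH on an sp³ carbon → alcohol (secondary).
pendant –COCH3: carbonyl C bonded to two carbons → ketone.
pendant –C6H5: benzene ring → arene.
pendant –COCH3: carbonyl C bonded to two carbons → ketone.
–C(=O)–O–C with C on the carbonyl side → ester.
pendant –COOCH3: carbonyl C bonded to C and –OCH3 → ester.
–C(=O)– with carbon on both sides → ketone.
pendant –CH2OCH3: C–O–C linkage → ether.
–C(=O)– with carbon on both sides → ketone.
pendant –OC(=O)CH3: an acyloxy group → ester.
halogen on an sp³ carbon → alkyl halide.
No segment is a carboxylic acid: CH(OH) is alcohol, not carboxylic acid; CH2COOCH2 is ester, not carboxylic acid; CH(COOCH3) is ester, not carboxylic acid. → 0.

0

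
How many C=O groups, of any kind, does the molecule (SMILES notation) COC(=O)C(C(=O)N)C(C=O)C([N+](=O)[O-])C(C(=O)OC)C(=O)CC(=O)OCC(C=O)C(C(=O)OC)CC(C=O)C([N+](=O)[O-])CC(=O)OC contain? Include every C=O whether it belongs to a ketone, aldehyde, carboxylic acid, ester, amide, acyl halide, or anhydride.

CH3OOC: ester, 1 C=O (running total 1).
CH(CONH2): amide, 1 C=O (running total 2).
CH(CHO): aldehyde, 1 C=O (running total 3).
CH(COOCH3): ester, 1 C=O (running total 4).
CO: ketone, 1 C=O (running total 5).
CH2COOCH2: ester, 1 C=O (running total 6).
CH(CHO): aldehyde, 1 C=O (running total 7).
CH(COOCH3): ester, 1 C=O (running total 8).
CH(CHO): aldehyde, 1 C=O (running total 9).
COOCH3: ester, 1 C=O (running total 10).

10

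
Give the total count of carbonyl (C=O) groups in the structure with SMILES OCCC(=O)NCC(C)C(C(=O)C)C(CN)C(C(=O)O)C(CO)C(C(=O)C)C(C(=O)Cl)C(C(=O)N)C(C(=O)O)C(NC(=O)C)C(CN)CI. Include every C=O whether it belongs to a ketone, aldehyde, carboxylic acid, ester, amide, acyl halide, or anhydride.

8

CH2CONHCH2: amide, 1 C=O (running total 1).
CH(COCH3): ketone, 1 C=O (running total 2).
CH(COOH): carboxylic acid, 1 C=O (running total 3).
CH(COCH3): ketone, 1 C=O (running total 4).
CH(COCl): acyl halide, 1 C=O (running total 5).
CH(CONH2): amide, 1 C=O (running total 6).
CH(COOH): carboxylic acid, 1 C=O (running total 7).
CH(NHCOCH3): amide, 1 C=O (running total 8).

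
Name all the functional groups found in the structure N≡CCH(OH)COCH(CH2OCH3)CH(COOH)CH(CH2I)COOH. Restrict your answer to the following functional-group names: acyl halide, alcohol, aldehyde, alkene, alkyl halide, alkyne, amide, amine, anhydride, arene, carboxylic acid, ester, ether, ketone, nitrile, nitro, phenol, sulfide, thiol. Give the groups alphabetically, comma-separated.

N≡C–: carbon triple-bonded to nitrogen → nitrile.
–OH on an sp³ carbon → alcohol (secondary).
–C(=O)– with carbon on both sides → ketone.
pendant –CH2OCH3: C–O–C linkage → ether.
pendant –COOH: carbonyl C bonded to C and –OH → carboxylic acid.
pendant –CH2X: halogen on sp³ carbon → alkyl halide.
–COOH: carbonyl C bonded to –OH and C → carboxylic acid (the –OH is not a separate alcohol).

alcohol, alkyl halide, carboxylic acid, ether, ketone, nitrile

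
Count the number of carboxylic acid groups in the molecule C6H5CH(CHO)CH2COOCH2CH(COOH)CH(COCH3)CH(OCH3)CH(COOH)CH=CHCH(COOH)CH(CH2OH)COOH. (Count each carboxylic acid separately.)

4

Working along the chain:
  C6H5: C6H5– phenyl ring → arene.
  CH(CHO): pendant –CHO: carbonyl C bonded to C and H → aldehyde.
  CH2COOCH2: –C(=O)–O–C with C on the carbonyl side → ester.
  CH(COOH): pendant –COOH: carbonyl C bonded to C and –OH → carboxylic acid.
  CH(COCH3): pendant –COCH3: carbonyl C bonded to two carbons → ketone.
  CH(OCH3): pendant –OCH3: C–O–C with sp³ C, no adjacent C=O → ether.
  CH(COOH): pendant –COOH: carbonyl C bonded to C and –OH → carboxylic acid.
  CH=CH: C=C double bond → alkene.
  CH(COOH): pendant –COOH: carbonyl C bonded to C and –OH → carboxylic acid.
  CH(CH2OH): pendant –CH2OH on an sp³ backbone C → alcohol.
  COOH: –COOH: carbonyl C bonded to –OH and C → carboxylic acid (the –OH is not a separate alcohol).
Carboxylic acid appears at: CH(COOH), CH(COOH), CH(COOH), COOH → 4.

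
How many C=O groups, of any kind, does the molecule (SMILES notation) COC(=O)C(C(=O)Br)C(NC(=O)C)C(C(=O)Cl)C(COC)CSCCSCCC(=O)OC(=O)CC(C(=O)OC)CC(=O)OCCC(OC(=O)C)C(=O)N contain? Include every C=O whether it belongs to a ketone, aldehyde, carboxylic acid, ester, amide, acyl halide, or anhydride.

10

CH3OOC: ester, 1 C=O (running total 1).
CH(COBr): acyl halide, 1 C=O (running total 2).
CH(NHCOCH3): amide, 1 C=O (running total 3).
CH(COCl): acyl halide, 1 C=O (running total 4).
CH2CO-O-COCH2: anhydride, 2 C=O (running total 6).
CH(COOCH3): ester, 1 C=O (running total 7).
CH2COOCH2: ester, 1 C=O (running total 8).
CH(OCOCH3): ester, 1 C=O (running total 9).
CONH2: amide, 1 C=O (running total 10).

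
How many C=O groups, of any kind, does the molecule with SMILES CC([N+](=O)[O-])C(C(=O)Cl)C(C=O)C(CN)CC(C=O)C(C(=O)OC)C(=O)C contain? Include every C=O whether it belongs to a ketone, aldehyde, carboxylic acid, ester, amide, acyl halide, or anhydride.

CH(COCl): acyl halide, 1 C=O (running total 1).
CH(CHO): aldehyde, 1 C=O (running total 2).
CH(CHO): aldehyde, 1 C=O (running total 3).
CH(COOCH3): ester, 1 C=O (running total 4).
CO: ketone, 1 C=O (running total 5).

5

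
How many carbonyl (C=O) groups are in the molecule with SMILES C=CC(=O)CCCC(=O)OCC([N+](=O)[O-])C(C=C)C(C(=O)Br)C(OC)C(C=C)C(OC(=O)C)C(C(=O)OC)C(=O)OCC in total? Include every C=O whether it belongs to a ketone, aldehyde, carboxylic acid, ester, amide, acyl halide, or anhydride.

CO: ketone, 1 C=O (running total 1).
CH2COOCH2: ester, 1 C=O (running total 2).
CH(COBr): acyl halide, 1 C=O (running total 3).
CH(OCOCH3): ester, 1 C=O (running total 4).
CH(COOCH3): ester, 1 C=O (running total 5).
COOCH2CH3: ester, 1 C=O (running total 6).

6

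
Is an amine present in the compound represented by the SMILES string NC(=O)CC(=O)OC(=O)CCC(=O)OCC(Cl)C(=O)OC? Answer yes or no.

no

–C(=O)NH2: carbonyl C bonded to C and to N → amide (the N is not a separate amine).
two acyl groups sharing one oxygen, –C(=O)–O–C(=O)– → anhydride.
–C(=O)–O–C with C on the carbonyl side → ester.
halogen on an sp³ carbon → alkyl halide.
–C(=O)OCH3: carbonyl C bonded to C and to –OCH3 → ester (not ketone + ether).
In H2NCO, the nitrogen is bonded directly to a carbonyl carbon, making it part of an amide, not a free amine.
The groups actually present are: alkyl halide, amide, anhydride, ester.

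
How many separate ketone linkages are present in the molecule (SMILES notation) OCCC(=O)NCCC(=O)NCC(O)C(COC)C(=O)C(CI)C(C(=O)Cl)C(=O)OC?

HO– on an sp³ carbon → alcohol.
–C(=O)–N– linkage → amide (the N is not an amine).
–C(=O)–N– linkage → amide (the N is not an amine).
–OH on an sp³ carbon → alcohol (secondary).
pendant –CH2OCH3: C–O–C linkage → ether.
–C(=O)– with carbon on both sides → ketone.
pendant –CH2X: halogen on sp³ carbon → alkyl halide.
pendant –C(=O)X: carbonyl C bonded to C and halogen → acyl halide.
–C(=O)OCH3: carbonyl C bonded to C and to –OCH3 → ester (not ketone + ether).
Ketone appears at: CO → 1.

1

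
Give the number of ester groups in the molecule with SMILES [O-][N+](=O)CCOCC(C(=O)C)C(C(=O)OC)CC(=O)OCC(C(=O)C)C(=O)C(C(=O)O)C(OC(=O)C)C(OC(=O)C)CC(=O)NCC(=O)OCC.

Reading the structure from left to right:
  O2NCH2: –NO2 on carbon → nitro group.
  CH2OCH2: C–O–C with sp³ carbons on both sides and no adjacent C=O → ether.
  CH(COCH3): pendant –COCH3: carbonyl C bonded to two carbons → ketone.
  CH(COOCH3): pendant –COOCH3: carbonyl C bonded to C and –OCH3 → ester.
  CH2COOCH2: –C(=O)–O–C with C on the carbonyl side → ester.
  CH(COCH3): pendant –COCH3: carbonyl C bonded to two carbons → ketone.
  CO: –C(=O)– with carbon on both sides → ketone.
  CH(COOH): pendant –COOH: carbonyl C bonded to C and –OH → carboxylic acid.
  CH(OCOCH3): pendant –OC(=O)CH3: an acyloxy group → ester.
  CH(OCOCH3): pendant –OC(=O)CH3: an acyloxy group → ester.
  CH2CONHCH2: –C(=O)–N– linkage → amide (the N is not an amine).
  COOCH2CH3: –C(=O)OCH2CH3: carbonyl C bonded to C and to –OEt → ester.
Ester appears at: CH(COOCH3), CH2COOCH2, CH(OCOCH3), CH(OCOCH3), COOCH2CH3 → 5.

5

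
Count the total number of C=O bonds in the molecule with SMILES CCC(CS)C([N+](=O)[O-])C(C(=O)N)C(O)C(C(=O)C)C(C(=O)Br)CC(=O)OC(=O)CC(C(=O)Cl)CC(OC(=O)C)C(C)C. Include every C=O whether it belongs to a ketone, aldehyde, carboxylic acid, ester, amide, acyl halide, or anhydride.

CH(CONH2): amide, 1 C=O (running total 1).
CH(COCH3): ketone, 1 C=O (running total 2).
CH(COBr): acyl halide, 1 C=O (running total 3).
CH2CO-O-COCH2: anhydride, 2 C=O (running total 5).
CH(COCl): acyl halide, 1 C=O (running total 6).
CH(OCOCH3): ester, 1 C=O (running total 7).

7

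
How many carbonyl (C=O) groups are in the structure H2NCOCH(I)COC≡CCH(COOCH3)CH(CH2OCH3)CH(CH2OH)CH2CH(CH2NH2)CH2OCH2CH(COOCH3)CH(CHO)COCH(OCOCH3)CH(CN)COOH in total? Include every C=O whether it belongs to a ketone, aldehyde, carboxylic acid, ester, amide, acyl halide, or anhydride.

H2NCO: amide, 1 C=O (running total 1).
CO: ketone, 1 C=O (running total 2).
CH(COOCH3): ester, 1 C=O (running total 3).
CH(COOCH3): ester, 1 C=O (running total 4).
CH(CHO): aldehyde, 1 C=O (running total 5).
CO: ketone, 1 C=O (running total 6).
CH(OCOCH3): ester, 1 C=O (running total 7).
COOH: carboxylic acid, 1 C=O (running total 8).

8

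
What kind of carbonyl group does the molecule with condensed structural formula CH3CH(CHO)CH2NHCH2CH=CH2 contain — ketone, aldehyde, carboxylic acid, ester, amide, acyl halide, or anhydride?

The carbonyl is in the CH(CHO) segment: pendant –CHO: carbonyl C bonded to C and H → aldehyde.

aldehyde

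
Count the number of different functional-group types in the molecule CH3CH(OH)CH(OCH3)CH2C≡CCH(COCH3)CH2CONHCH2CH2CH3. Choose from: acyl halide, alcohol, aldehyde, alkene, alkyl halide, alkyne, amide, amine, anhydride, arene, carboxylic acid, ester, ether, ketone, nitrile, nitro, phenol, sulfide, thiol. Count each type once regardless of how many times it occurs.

5

Taking each segment in turn:
  CH(OH): –OH on an sp³ carbon → alcohol (secondary).
  CH(OCH3): pendant –OCH3: C–O–C with sp³ C, no adjacent C=O → ether.
  C≡C: C≡C triple bond → alkyne.
  CH(COCH3): pendant –COCH3: carbonyl C bonded to two carbons → ketone.
  CH2CONHCH2: –C(=O)–N– linkage → amide (the N is not an amine).
Distinct types present: alcohol, alkyne, amide, ether, ketone.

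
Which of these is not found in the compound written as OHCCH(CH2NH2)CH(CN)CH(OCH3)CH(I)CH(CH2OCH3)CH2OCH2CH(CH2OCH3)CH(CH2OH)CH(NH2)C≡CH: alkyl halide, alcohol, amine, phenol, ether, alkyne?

phenol

amine: present (CH(CH2NH2) — pendant –CH2NH2: N on sp³ C, no adjacent C=O → amine).
ether: present (CH(OCH3) — pendant –OCH3: C–O–C with sp³ C, no adjacent C=O → ether).
alcohol: present (CH(CH2OH) — pendant –CH2OH on an sp³ backbone C → alcohol).
alkyne: present (C≡CH — C≡C triple bond → alkyne).
alkyl halide: present (CH(I) — halogen on an sp³ carbon → alkyl halide).
phenol: absent. In CH(CH2OH), the –OH is on an sp³ carbon, not on an aromatic ring, so it is an alcohol.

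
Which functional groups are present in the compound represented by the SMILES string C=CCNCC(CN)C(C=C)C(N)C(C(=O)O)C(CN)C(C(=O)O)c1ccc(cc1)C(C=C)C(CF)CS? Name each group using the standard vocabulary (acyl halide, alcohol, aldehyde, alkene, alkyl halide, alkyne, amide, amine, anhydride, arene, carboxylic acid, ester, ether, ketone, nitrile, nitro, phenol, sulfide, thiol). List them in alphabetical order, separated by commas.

Reading the structure from left to right:
  CH2=CH: C=C double bond → alkene.
  CH2NHCH2: C–N–C with sp³ carbons and no adjacent C=O → amine (secondary).
  CH(CH2NH2): pendant –CH2NH2: N on sp³ C, no adjacent C=O → amine.
  CH(CH=CH2): pendant –CH=CH2: C=C double bond → alkene.
  CH(NH2): –NH2 on an sp³ carbon with no adjacent C=O → amine.
  CH(COOH): pendant –COOH: carbonyl C bonded to C and –OH → carboxylic acid.
  CH(CH2NH2): pendant –CH2NH2: N on sp³ C, no adjacent C=O → amine.
  CH(COOH): pendant –COOH: carbonyl C bonded to C and –OH → carboxylic acid.
  C6H4: para-disubstituted benzene ring → arene.
  CH(CH=CH2): pendant –CH=CH2: C=C double bond → alkene.
  CH(CH2F): pendant –CH2X: halogen on sp³ carbon → alkyl halide.
  CH2SH: –SH on an sp³ carbon → thiol.

alkene, alkyl halide, amine, arene, carboxylic acid, thiol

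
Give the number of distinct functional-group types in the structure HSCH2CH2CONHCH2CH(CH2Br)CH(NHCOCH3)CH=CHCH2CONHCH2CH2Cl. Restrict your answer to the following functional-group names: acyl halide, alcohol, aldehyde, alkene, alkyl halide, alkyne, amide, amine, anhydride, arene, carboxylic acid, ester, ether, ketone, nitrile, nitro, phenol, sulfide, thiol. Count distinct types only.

4

Taking each segment in turn:
  HSCH2: –SH on an sp³ carbon → thiol.
  CH2CONHCH2: –C(=O)–N– linkage → amide (the N is not an amine).
  CH(CH2Br): pendant –CH2X: halogen on sp³ carbon → alkyl halide.
  CH(NHCOCH3): pendant –NHC(=O)CH3: N bonded to a carbonyl → amide (not amine).
  CH=CH: C=C double bond → alkene.
  CH2CONHCH2: –C(=O)–N– linkage → amide (the N is not an amine).
  CH2Cl: halogen on an sp³ carbon → alkyl halide.
Distinct types present: alkene, alkyl halide, amide, thiol.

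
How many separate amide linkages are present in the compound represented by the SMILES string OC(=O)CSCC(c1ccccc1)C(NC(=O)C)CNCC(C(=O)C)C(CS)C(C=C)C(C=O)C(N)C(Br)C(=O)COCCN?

Working along the chain:
  HOOC: –COOH: carbonyl C bonded to –OH and C → carboxylic acid (the –OH is not a separate alcohol).
  CH2SCH2: C–S–C linkage → sulfide (thioether).
  CH(C6H5): pendant –C6H5: benzene ring → arene.
  CH(NHCOCH3): pendant –NHC(=O)CH3: N bonded to a carbonyl → amide (not amine).
  CH2NHCH2: C–N–C with sp³ carbons and no adjacent C=O → amine (secondary).
  CH(COCH3): pendant –COCH3: carbonyl C bonded to two carbons → ketone.
  CH(CH2SH): pendant –CH2SH → thiol.
  CH(CH=CH2): pendant –CH=CH2: C=C double bond → alkene.
  CH(CHO): pendant –CHO: carbonyl C bonded to C and H → aldehyde.
  CH(NH2): –NH2 on an sp³ carbon with no adjacent C=O → amine.
  CH(Br): halogen on an sp³ carbon → alkyl halide.
  CO: –C(=O)– with carbon on both sides → ketone.
  CH2OCH2: C–O–C with sp³ carbons on both sides and no adjacent C=O → ether.
  CH2NH2: –NH2 on an sp³ carbon with no adjacent C=O → amine.
Amide appears at: CH(NHCOCH3) → 1.

1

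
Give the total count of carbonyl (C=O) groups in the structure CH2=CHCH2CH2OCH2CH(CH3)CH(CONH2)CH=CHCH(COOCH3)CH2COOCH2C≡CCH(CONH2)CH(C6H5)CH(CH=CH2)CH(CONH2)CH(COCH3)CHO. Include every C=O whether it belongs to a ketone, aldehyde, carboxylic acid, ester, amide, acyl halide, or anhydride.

7

CH(CONH2): amide, 1 C=O (running total 1).
CH(COOCH3): ester, 1 C=O (running total 2).
CH2COOCH2: ester, 1 C=O (running total 3).
CH(CONH2): amide, 1 C=O (running total 4).
CH(CONH2): amide, 1 C=O (running total 5).
CH(COCH3): ketone, 1 C=O (running total 6).
CHO: aldehyde, 1 C=O (running total 7).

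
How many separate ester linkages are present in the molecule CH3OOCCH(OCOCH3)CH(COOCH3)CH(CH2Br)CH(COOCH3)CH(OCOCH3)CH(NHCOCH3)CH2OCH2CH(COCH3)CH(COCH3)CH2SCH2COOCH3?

6

Taking each segment in turn:
  CH3OOC: CH3O–C(=O)–: carbonyl C bonded to C and to –OCH3 → ester (not ketone + ether).
  CH(OCOCH3): pendant –OC(=O)CH3: an acyloxy group → ester.
  CH(COOCH3): pendant –COOCH3: carbonyl C bonded to C and –OCH3 → ester.
  CH(CH2Br): pendant –CH2X: halogen on sp³ carbon → alkyl halide.
  CH(COOCH3): pendant –COOCH3: carbonyl C bonded to C and –OCH3 → ester.
  CH(OCOCH3): pendant –OC(=O)CH3: an acyloxy group → ester.
  CH(NHCOCH3): pendant –NHC(=O)CH3: N bonded to a carbonyl → amide (not amine).
  CH2OCH2: C–O–C with sp³ carbons on both sides and no adjacent C=O → ether.
  CH(COCH3): pendant –COCH3: carbonyl C bonded to two carbons → ketone.
  CH(COCH3): pendant –COCH3: carbonyl C bonded to two carbons → ketone.
  CH2SCH2: C–S–C linkage → sulfide (thioether).
  COOCH3: –C(=O)OCH3: carbonyl C bonded to C and to –OCH3 → ester (not ketone + ether).
Ester appears at: CH3OOC, CH(OCOCH3), CH(COOCH3), CH(COOCH3), CH(OCOCH3), COOCH3 → 6.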